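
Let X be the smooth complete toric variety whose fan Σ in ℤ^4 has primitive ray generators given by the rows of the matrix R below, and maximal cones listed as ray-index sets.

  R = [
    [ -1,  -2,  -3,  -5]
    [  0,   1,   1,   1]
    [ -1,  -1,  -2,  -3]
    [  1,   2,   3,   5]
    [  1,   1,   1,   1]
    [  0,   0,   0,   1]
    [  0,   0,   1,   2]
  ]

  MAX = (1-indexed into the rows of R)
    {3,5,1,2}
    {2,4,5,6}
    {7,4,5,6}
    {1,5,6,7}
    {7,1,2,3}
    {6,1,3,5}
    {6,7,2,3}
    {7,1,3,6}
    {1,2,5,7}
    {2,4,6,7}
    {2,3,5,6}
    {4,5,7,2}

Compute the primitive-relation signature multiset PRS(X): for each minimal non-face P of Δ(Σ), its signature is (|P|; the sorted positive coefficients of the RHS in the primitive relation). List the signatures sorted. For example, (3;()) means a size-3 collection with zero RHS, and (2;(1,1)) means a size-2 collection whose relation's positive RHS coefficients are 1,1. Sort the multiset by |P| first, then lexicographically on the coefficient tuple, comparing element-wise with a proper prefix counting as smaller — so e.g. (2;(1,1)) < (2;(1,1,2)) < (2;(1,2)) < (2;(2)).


|primitive collections| = 5. Relations:

  • {1,4}:  v_{1} + v_{4} = 0 ; sig = (2;())
  • {3,4}:  v_{3} + v_{4} = v_{2} + v_{6} ; sig = (2;(1,1))
  • {3,5,7}:  v_{3} + v_{5} + v_{7} = 0 ; sig = (3;())
  • {1,2,6}:  v_{1} + v_{2} + v_{6} = v_{3} ; sig = (3;(1))
  • {2,5,6,7}:  v_{2} + v_{5} + v_{6} + v_{7} = v_{4} ; sig = (4;(1))

Signatures (|P|; sorted positive RHS coefficients), sorted:
    |P|=2: 2 collections, coeffs (), (1,1)
    |P|=3: 2 collections, coeffs (), (1)
    |P|=4: 1 collection, coeffs (1)


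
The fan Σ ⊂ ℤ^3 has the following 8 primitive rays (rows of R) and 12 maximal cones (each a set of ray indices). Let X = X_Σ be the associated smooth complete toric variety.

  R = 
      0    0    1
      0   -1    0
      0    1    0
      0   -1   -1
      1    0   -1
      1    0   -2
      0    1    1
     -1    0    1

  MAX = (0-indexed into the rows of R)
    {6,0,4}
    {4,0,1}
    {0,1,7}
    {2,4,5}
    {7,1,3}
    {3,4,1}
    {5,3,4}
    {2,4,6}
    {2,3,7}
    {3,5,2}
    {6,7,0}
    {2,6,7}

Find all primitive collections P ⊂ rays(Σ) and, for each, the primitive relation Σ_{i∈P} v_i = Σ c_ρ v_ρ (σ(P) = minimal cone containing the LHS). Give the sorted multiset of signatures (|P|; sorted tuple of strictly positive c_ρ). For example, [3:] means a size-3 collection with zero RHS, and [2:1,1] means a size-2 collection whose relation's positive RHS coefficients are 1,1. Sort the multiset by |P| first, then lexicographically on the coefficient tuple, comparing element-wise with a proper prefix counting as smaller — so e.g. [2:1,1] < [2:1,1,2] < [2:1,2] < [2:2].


Minimal non-faces — 11 found among 8 rays, 12 max cones:

  • {1,2}:  v_{1} + v_{2} = 0  so sig = [2:]
  • {3,6}:  v_{3} + v_{6} = 0  so sig = [2:]
  • {4,7}:  v_{4} + v_{7} = 0  so sig = [2:]
  • {0,2}:  v_{0} + v_{2} = v_{6}  so sig = [2:1]
  • {0,3}:  v_{0} + v_{3} = v_{1}  so sig = [2:1]
  • {0,5}:  v_{0} + v_{5} = v_{4}  so sig = [2:1]
  • {1,6}:  v_{1} + v_{6} = v_{0}  so sig = [2:1]
  • {1,5}:  v_{1} + v_{5} = v_{3} + v_{4}  so sig = [2:1,1]
  • {5,6}:  v_{5} + v_{6} = v_{2} + v_{4}  so sig = [2:1,1]
  • {5,7}:  v_{5} + v_{7} = v_{2} + v_{3}  so sig = [2:1,1]
  • {2,3,4}:  v_{2} + v_{3} + v_{4} = v_{5}  so sig = [3:1]

Hence PRS(X_Σ) =
{ [2:] ×3,  [2:1] ×4,  [2:1,1] ×3,  [3:1] }


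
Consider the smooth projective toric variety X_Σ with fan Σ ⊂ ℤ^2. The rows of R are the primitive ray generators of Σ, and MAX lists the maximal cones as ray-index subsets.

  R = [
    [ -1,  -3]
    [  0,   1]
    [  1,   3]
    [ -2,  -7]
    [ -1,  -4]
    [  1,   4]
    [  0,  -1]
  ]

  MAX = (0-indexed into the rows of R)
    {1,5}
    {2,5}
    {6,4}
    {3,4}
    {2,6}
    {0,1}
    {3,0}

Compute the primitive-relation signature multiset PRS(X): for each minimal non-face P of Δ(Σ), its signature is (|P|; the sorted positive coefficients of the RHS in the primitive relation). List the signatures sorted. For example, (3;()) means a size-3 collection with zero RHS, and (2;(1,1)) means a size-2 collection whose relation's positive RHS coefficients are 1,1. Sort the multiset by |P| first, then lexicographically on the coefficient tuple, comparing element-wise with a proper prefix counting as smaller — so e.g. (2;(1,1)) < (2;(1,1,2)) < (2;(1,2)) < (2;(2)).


Primitive collections (14):

  {0,2}:  v_{0} + v_{2} = 0  ⇒ sig = (2;())
  {1,6}:  v_{1} + v_{6} = 0  ⇒ sig = (2;())
  {4,5}:  v_{4} + v_{5} = 0  ⇒ sig = (2;())
  {0,4}:  v_{0} + v_{4} = v_{3}  ⇒ sig = (2;(1))
  {0,5}:  v_{0} + v_{5} = v_{1}  ⇒ sig = (2;(1))
  {0,6}:  v_{0} + v_{6} = v_{4}  ⇒ sig = (2;(1))
  {1,2}:  v_{1} + v_{2} = v_{5}  ⇒ sig = (2;(1))
  {1,4}:  v_{1} + v_{4} = v_{0}  ⇒ sig = (2;(1))
  {2,3}:  v_{2} + v_{3} = v_{4}  ⇒ sig = (2;(1))
  {2,4}:  v_{2} + v_{4} = v_{6}  ⇒ sig = (2;(1))
  {3,5}:  v_{3} + v_{5} = v_{0}  ⇒ sig = (2;(1))
  {5,6}:  v_{5} + v_{6} = v_{2}  ⇒ sig = (2;(1))
  {1,3}:  v_{1} + v_{3} = 2·v_{0}  ⇒ sig = (2;(2))
  {3,6}:  v_{3} + v_{6} = 2·v_{4}  ⇒ sig = (2;(2))

Hence PRS(X_Σ) =
    (2;())
    (2;())
    (2;())
    (2;(1))
    (2;(1))
    (2;(1))
    (2;(1))
    (2;(1))
    (2;(1))
    (2;(1))
    (2;(1))
    (2;(1))
    (2;(2))
    (2;(2))


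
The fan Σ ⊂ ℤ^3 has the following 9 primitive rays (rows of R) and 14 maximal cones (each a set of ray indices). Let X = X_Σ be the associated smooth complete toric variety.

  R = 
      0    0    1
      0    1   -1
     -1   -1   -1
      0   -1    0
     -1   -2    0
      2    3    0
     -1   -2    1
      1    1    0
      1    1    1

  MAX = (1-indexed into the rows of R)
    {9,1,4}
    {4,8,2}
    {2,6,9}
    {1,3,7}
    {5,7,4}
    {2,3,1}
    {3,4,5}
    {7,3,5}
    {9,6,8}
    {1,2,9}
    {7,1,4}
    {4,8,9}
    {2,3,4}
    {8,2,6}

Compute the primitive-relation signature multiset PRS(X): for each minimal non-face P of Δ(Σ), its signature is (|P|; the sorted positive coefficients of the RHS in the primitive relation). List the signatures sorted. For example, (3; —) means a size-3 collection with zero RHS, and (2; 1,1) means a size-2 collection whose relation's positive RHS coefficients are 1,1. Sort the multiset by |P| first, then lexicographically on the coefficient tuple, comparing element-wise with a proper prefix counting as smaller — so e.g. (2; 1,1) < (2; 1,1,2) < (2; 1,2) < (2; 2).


20 collections generate NE(X_Σ); each relation:

  P={3,9}:  v_{3} + v_{9} = 0  so sig = (2; —)
  P={1,5}:  v_{1} + v_{5} = v_{7}  so sig = (2; 1)
  P={1,8}:  v_{1} + v_{8} = v_{9}  so sig = (2; 1)
  P={2,5}:  v_{2} + v_{5} = v_{3}  so sig = (2; 1)
  P={5,6}:  v_{5} + v_{6} = v_{8}  so sig = (2; 1)
  P={5,8}:  v_{5} + v_{8} = v_{4}  so sig = (2; 1)
  P={6,7}:  v_{6} + v_{7} = v_{9}  so sig = (2; 1)
  P={2,7}:  v_{2} + v_{7} = v_{1} + v_{3}  so sig = (2; 1,1)
  P={3,6}:  v_{3} + v_{6} = v_{2} + v_{8}  so sig = (2; 1,1)
  P={3,8}:  v_{3} + v_{8} = v_{2} + v_{4}  so sig = (2; 1,1)
  P={5,9}:  v_{5} + v_{9} = v_{1} + v_{4}  so sig = (2; 1,1)
  P={7,8}:  v_{7} + v_{8} = v_{1} + v_{4}  so sig = (2; 1,1)
  P={1,6}:  v_{1} + v_{6} = v_{2} + 2·v_{9}  so sig = (2; 1,2)
  P={7,9}:  v_{7} + v_{9} = 2·v_{1} + v_{4}  so sig = (2; 1,2)
  P={4,6}:  v_{4} + v_{6} = 2·v_{8}  so sig = (2; 2)
  P={1,2,4}:  v_{1} + v_{2} + v_{4} = 0  so sig = (3; —)
  P={1,3,4}:  v_{1} + v_{3} + v_{4} = v_{5}  so sig = (3; 1)
  P={2,4,9}:  v_{2} + v_{4} + v_{9} = v_{8}  so sig = (3; 1)
  P={2,8,9}:  v_{2} + v_{8} + v_{9} = v_{6}  so sig = (3; 1)
  P={3,4,7}:  v_{3} + v_{4} + v_{7} = 2·v_{5}  so sig = (3; 2)

Signatures (|P|; sorted positive RHS coefficients), sorted:
[(2; —), (2; 1), (2; 1), (2; 1), (2; 1), (2; 1), (2; 1), (2; 1,1), (2; 1,1), (2; 1,1), (2; 1,1), (2; 1,1), (2; 1,2), (2; 1,2), (2; 2), (3; —), (3; 1), (3; 1), (3; 1), (3; 2)]


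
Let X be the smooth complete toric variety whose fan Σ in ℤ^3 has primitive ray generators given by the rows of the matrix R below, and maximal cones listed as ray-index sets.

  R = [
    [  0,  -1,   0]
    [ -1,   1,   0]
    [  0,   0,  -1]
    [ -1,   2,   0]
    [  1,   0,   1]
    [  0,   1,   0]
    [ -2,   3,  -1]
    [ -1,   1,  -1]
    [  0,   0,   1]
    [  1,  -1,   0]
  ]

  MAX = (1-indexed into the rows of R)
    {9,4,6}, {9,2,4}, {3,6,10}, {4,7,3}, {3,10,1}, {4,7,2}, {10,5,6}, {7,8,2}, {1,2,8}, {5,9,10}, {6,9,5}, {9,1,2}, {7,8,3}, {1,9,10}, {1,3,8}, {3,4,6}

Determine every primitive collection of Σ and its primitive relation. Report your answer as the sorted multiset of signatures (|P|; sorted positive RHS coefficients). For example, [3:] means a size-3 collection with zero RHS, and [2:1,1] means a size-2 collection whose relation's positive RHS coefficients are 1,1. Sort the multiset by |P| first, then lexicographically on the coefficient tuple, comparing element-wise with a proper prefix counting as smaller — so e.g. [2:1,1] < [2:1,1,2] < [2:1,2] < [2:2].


Minimal non-faces — 22 found among 10 rays, 16 max cones:

  {1,6}:  v_{1} + v_{6} = 0  ⟹  sig = [2:]
  {2,10}:  v_{2} + v_{10} = 0  ⟹  sig = [2:]
  {3,9}:  v_{3} + v_{9} = 0  ⟹  sig = [2:]
  {1,4}:  v_{1} + v_{4} = v_{2}  ⟹  sig = [2:1]
  {2,3}:  v_{2} + v_{3} = v_{8}  ⟹  sig = [2:1]
  {2,6}:  v_{2} + v_{6} = v_{4}  ⟹  sig = [2:1]
  {4,8}:  v_{4} + v_{8} = v_{7}  ⟹  sig = [2:1]
  {4,10}:  v_{4} + v_{10} = v_{6}  ⟹  sig = [2:1]
  {5,8}:  v_{5} + v_{8} = v_{6}  ⟹  sig = [2:1]
  {8,9}:  v_{8} + v_{9} = v_{2}  ⟹  sig = [2:1]
  {8,10}:  v_{8} + v_{10} = v_{3}  ⟹  sig = [2:1]
  {1,5}:  v_{1} + v_{5} = v_{9} + v_{10}  ⟹  sig = [2:1,1]
  {1,7}:  v_{1} + v_{7} = v_{2} + v_{8}  ⟹  sig = [2:1,1]
  {2,5}:  v_{2} + v_{5} = v_{6} + v_{9}  ⟹  sig = [2:1,1]
  {3,5}:  v_{3} + v_{5} = v_{6} + v_{10}  ⟹  sig = [2:1,1]
  {5,7}:  v_{5} + v_{7} = v_{4} + v_{6}  ⟹  sig = [2:1,1]
  {6,8}:  v_{6} + v_{8} = v_{3} + v_{4}  ⟹  sig = [2:1,1]
  {7,9}:  v_{7} + v_{9} = v_{2} + v_{4}  ⟹  sig = [2:1,1]
  {7,10}:  v_{7} + v_{10} = v_{3} + v_{4}  ⟹  sig = [2:1,1]
  {4,5}:  v_{4} + v_{5} = 2·v_{6} + v_{9}  ⟹  sig = [2:1,2]
  {6,7}:  v_{6} + v_{7} = v_{3} + 2·v_{4}  ⟹  sig = [2:1,2]
  {6,9,10}:  v_{6} + v_{9} + v_{10} = v_{5}  ⟹  sig = [3:1]

so the primitive-relation signature multiset is
    [2:]
    [2:]
    [2:]
    [2:1]
    [2:1]
    [2:1]
    [2:1]
    [2:1]
    [2:1]
    [2:1]
    [2:1]
    [2:1,1]
    [2:1,1]
    [2:1,1]
    [2:1,1]
    [2:1,1]
    [2:1,1]
    [2:1,1]
    [2:1,1]
    [2:1,2]
    [2:1,2]
    [3:1]


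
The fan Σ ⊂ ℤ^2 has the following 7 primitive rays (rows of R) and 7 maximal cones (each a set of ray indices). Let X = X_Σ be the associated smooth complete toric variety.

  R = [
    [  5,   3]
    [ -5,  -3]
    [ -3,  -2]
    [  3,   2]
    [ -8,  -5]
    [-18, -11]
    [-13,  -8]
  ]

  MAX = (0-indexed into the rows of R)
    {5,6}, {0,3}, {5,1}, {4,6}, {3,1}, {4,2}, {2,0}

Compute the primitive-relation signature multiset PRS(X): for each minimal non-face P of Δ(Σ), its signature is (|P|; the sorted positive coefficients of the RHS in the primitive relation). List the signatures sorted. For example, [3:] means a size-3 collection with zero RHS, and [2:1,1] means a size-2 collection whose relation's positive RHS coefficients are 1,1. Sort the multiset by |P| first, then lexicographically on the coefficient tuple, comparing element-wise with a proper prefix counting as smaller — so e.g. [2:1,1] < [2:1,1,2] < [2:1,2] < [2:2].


Primitive collections (14):

  • {0,1}:  v_{0} + v_{1} = 0 ; sig = [2:]
  • {2,3}:  v_{2} + v_{3} = 0 ; sig = [2:]
  • {0,4}:  v_{0} + v_{4} = v_{2} ; sig = [2:1]
  • {0,5}:  v_{0} + v_{5} = v_{6} ; sig = [2:1]
  • {0,6}:  v_{0} + v_{6} = v_{4} ; sig = [2:1]
  • {1,2}:  v_{1} + v_{2} = v_{4} ; sig = [2:1]
  • {1,4}:  v_{1} + v_{4} = v_{6} ; sig = [2:1]
  • {1,6}:  v_{1} + v_{6} = v_{5} ; sig = [2:1]
  • {3,4}:  v_{3} + v_{4} = v_{1} ; sig = [2:1]
  • {2,5}:  v_{2} + v_{5} = v_{4} + v_{6} ; sig = [2:1,1]
  • {2,6}:  v_{2} + v_{6} = 2·v_{4} ; sig = [2:2]
  • {3,6}:  v_{3} + v_{6} = 2·v_{1} ; sig = [2:2]
  • {4,5}:  v_{4} + v_{5} = 2·v_{6} ; sig = [2:2]
  • {3,5}:  v_{3} + v_{5} = 3·v_{1} ; sig = [2:3]

Hence PRS(X_Σ) =
{ [2:] ×2,  [2:1] ×7,  [2:1,1],  [2:2] ×3,  [2:3] }


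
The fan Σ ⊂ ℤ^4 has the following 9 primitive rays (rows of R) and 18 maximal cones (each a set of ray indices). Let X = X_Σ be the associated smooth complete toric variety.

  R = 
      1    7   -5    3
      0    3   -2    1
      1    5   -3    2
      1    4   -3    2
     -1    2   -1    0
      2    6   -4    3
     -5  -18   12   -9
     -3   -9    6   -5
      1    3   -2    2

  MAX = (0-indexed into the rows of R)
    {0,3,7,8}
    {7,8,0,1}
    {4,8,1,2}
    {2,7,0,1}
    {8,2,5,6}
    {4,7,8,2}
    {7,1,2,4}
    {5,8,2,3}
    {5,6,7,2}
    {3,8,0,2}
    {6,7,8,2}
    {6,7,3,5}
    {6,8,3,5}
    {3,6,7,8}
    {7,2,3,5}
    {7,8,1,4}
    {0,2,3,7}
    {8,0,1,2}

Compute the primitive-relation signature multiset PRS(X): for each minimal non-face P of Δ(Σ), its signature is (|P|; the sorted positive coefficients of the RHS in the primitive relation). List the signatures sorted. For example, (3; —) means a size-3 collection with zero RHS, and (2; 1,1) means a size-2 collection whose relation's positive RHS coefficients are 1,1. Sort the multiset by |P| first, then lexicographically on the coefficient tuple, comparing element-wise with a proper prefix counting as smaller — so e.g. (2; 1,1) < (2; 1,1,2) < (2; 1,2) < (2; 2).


14 collections generate NE(X_Σ); each relation:

  • {1,3}:  v_{1} + v_{3} = v_{0}  →  sig = (2; 1)
  • {1,5}:  v_{1} + v_{5} = v_{2} + v_{3}  →  sig = (2; 1,1)
  • {4,5}:  v_{4} + v_{5} = v_{1} + v_{2}  →  sig = (2; 1,1)
  • {0,6}:  v_{0} + v_{6} = v_{3} + 2·v_{7} + v_{8}  →  sig = (2; 1,1,2)
  • {0,5}:  v_{0} + v_{5} = v_{2} + 2·v_{3}  →  sig = (2; 1,2)
  • {1,6}:  v_{1} + v_{6} = 2·v_{7} + v_{8}  →  sig = (2; 1,2)
  • {4,6}:  v_{4} + v_{6} = v_{2} + 3·v_{7} + 2·v_{8}  →  sig = (2; 1,2,3)
  • {3,4}:  v_{3} + v_{4} = 2·v_{1}  →  sig = (2; 2)
  • {0,4}:  v_{0} + v_{4} = 3·v_{1}  →  sig = (2; 3)
  • {5,7,8}:  v_{5} + v_{7} + v_{8} = 0  →  sig = (3; —)
  • {2,3,6}:  v_{2} + v_{3} + v_{6} = v_{7}  →  sig = (3; 1)
  • {1,2,7,8}:  v_{1} + v_{2} + v_{7} + v_{8} = v_{4}  →  sig = (4; 1)
  • {2,3,7,8}:  v_{2} + v_{3} + v_{7} + v_{8} = v_{1}  →  sig = (4; 1)
  • {0,2,7,8}:  v_{0} + v_{2} + v_{7} + v_{8} = 2·v_{1}  →  sig = (4; 2)

Sorted signature multiset PRS(X):
    |P|=2: 9 collections, coeffs (1), (1,1), (1,1), (1,1,2), (1,2), (1,2), (1,2,3), (2), (3)
    |P|=3: 2 collections, coeffs (), (1)
    |P|=4: 3 collections, coeffs (1), (1), (2)


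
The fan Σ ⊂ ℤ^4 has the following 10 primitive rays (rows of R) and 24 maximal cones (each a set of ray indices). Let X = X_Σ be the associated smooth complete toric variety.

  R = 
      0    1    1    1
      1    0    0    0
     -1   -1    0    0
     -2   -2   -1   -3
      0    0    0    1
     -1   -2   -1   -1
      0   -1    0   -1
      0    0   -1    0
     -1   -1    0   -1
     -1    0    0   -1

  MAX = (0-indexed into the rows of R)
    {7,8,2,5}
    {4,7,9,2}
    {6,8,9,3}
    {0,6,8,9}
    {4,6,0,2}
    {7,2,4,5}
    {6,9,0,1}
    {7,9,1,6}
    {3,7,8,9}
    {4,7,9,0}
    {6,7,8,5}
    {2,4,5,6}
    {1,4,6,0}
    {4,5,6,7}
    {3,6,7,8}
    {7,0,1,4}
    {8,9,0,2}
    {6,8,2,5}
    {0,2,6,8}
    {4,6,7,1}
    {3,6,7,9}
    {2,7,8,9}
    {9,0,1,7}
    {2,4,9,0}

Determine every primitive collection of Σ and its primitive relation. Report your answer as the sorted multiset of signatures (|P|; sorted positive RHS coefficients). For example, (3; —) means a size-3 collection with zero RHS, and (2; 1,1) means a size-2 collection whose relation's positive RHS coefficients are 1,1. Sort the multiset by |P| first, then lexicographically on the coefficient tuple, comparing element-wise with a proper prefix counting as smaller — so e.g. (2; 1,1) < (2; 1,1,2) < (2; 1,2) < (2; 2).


19 collections generate NE(X_Σ); each relation:

  {0,5}:  v_{0} + v_{5} = v_{2}  so sig = (2; 1)
  {1,8}:  v_{1} + v_{8} = v_{6}  so sig = (2; 1)
  {4,8}:  v_{4} + v_{8} = v_{2}  so sig = (2; 1)
  {0,3}:  v_{0} + v_{3} = v_{8} + v_{9}  so sig = (2; 1,1)
  {1,2}:  v_{1} + v_{2} = v_{4} + v_{6}  so sig = (2; 1,1)
  {1,3}:  v_{1} + v_{3} = 2·v_{6} + v_{7} + v_{9}  so sig = (2; 1,1,2)
  {1,5}:  v_{1} + v_{5} = v_{4} + 2·v_{6} + v_{7}  so sig = (2; 1,1,2)
  {3,4}:  v_{3} + v_{4} = v_{7} + 2·v_{8}  so sig = (2; 1,2)
  {5,9}:  v_{5} + v_{9} = v_{7} + 2·v_{8}  so sig = (2; 1,2)
  {3,5}:  v_{3} + v_{5} = v_{6} + 2·v_{7} + 3·v_{8}  so sig = (2; 1,2,3)
  {2,3}:  v_{2} + v_{3} = v_{7} + 3·v_{8}  so sig = (2; 1,3)
  {0,6,7}:  v_{0} + v_{6} + v_{7} = 0  so sig = (3; —)
  {1,4,9}:  v_{1} + v_{4} + v_{9} = 0  so sig = (3; —)
  {2,6,7}:  v_{2} + v_{6} + v_{7} = v_{5}  so sig = (3; 1)
  {4,6,9}:  v_{4} + v_{6} + v_{9} = v_{8}  so sig = (3; 1)
  {0,7,8}:  v_{0} + v_{7} + v_{8} = v_{4} + v_{9}  so sig = (3; 1,1)
  {0,2,7}:  v_{0} + v_{2} + v_{7} = 2·v_{4} + v_{9}  so sig = (3; 1,2)
  {2,6,9}:  v_{2} + v_{6} + v_{9} = 2·v_{8}  so sig = (3; 2)
  {6,7,8,9}:  v_{6} + v_{7} + v_{8} + v_{9} = v_{3}  so sig = (4; 1)

Sorted signature multiset PRS(X):
    |P|=2: 11 collections, coeffs (1), (1), (1), (1,1), (1,1), (1,1,2), (1,1,2), (1,2), (1,2), (1,2,3), (1,3)
    |P|=3: 7 collections, coeffs (), (), (1), (1), (1,1), (1,2), (2)
    |P|=4: 1 collection, coeffs (1)


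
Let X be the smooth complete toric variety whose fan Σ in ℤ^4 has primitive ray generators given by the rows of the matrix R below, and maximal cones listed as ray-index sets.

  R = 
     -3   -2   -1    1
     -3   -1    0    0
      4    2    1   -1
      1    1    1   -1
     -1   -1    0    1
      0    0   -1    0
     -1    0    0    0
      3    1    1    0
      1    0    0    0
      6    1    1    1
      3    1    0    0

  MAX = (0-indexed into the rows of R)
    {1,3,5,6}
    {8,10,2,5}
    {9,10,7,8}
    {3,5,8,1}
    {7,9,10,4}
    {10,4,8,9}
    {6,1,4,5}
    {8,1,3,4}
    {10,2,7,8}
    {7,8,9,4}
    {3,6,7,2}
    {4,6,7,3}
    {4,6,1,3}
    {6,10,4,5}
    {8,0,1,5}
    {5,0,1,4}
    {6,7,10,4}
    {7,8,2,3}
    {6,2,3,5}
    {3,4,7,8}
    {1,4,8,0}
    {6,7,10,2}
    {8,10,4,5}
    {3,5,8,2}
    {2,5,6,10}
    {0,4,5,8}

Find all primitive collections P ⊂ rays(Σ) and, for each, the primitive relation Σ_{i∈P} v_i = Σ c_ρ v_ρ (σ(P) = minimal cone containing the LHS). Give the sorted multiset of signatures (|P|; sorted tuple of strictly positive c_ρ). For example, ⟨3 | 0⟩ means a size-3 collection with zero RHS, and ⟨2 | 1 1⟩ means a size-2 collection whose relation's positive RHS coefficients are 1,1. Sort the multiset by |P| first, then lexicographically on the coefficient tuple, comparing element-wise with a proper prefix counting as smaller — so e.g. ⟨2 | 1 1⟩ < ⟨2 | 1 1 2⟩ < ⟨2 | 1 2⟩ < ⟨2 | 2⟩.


21 collections generate NE(X_Σ); each relation:

  {1,10}:  v_{1} + v_{10} = 0 ; sig = ⟨2 | 0⟩
  {6,8}:  v_{6} + v_{8} = 0 ; sig = ⟨2 | 0⟩
  {0,2}:  v_{0} + v_{2} = v_{8} ; sig = ⟨2 | 1⟩
  {1,2}:  v_{1} + v_{2} = v_{3} ; sig = ⟨2 | 1⟩
  {2,4}:  v_{2} + v_{4} = v_{7} ; sig = ⟨2 | 1⟩
  {3,10}:  v_{3} + v_{10} = v_{2} ; sig = ⟨2 | 1⟩
  {5,7}:  v_{5} + v_{7} = v_{10} ; sig = ⟨2 | 1⟩
  {0,3}:  v_{0} + v_{3} = v_{1} + v_{8} ; sig = ⟨2 | 1 1⟩
  {0,7}:  v_{0} + v_{7} = v_{4} + v_{8} ; sig = ⟨2 | 1 1⟩
  {1,7}:  v_{1} + v_{7} = v_{3} + v_{4} ; sig = ⟨2 | 1 1⟩
  {0,6}:  v_{0} + v_{6} = v_{1} + v_{4} + v_{5} ; sig = ⟨2 | 1 1 1⟩
  {0,10}:  v_{0} + v_{10} = v_{4} + v_{5} + v_{8} ; sig = ⟨2 | 1 1 1⟩
  {1,9}:  v_{1} + v_{9} = v_{4} + v_{7} + v_{8} ; sig = ⟨2 | 1 1 1⟩
  {6,9}:  v_{6} + v_{9} = v_{4} + v_{7} + v_{10} ; sig = ⟨2 | 1 1 1⟩
  {2,9}:  v_{2} + v_{9} = 2·v_{7} + v_{8} + v_{10} ; sig = ⟨2 | 1 1 2⟩
  {5,9}:  v_{5} + v_{9} = v_{4} + v_{8} + 2·v_{10} ; sig = ⟨2 | 1 1 2⟩
  {3,9}:  v_{3} + v_{9} = 2·v_{7} + v_{8} ; sig = ⟨2 | 1 2⟩
  {0,9}:  v_{0} + v_{9} = 2·v_{4} + 2·v_{8} + v_{10} ; sig = ⟨2 | 1 2 2⟩
  {3,4,5}:  v_{3} + v_{4} + v_{5} = 0 ; sig = ⟨3 | 0⟩
  {1,4,5,8}:  v_{1} + v_{4} + v_{5} + v_{8} = v_{0} ; sig = ⟨4 | 1⟩
  {4,7,8,10}:  v_{4} + v_{7} + v_{8} + v_{10} = v_{9} ; sig = ⟨4 | 1⟩

Signatures (|P|; sorted positive RHS coefficients), sorted:
    |P|=2: 18 collections, coeffs (), (), (1), (1), (1), (1), (1), (1,1), (1,1), (1,1), (1,1,1), (1,1,1), (1,1,1), (1,1,1), (1,1,2), (1,1,2), (1,2), (1,2,2)
    |P|=3: 1 collection, coeffs ()
    |P|=4: 2 collections, coeffs (1), (1)


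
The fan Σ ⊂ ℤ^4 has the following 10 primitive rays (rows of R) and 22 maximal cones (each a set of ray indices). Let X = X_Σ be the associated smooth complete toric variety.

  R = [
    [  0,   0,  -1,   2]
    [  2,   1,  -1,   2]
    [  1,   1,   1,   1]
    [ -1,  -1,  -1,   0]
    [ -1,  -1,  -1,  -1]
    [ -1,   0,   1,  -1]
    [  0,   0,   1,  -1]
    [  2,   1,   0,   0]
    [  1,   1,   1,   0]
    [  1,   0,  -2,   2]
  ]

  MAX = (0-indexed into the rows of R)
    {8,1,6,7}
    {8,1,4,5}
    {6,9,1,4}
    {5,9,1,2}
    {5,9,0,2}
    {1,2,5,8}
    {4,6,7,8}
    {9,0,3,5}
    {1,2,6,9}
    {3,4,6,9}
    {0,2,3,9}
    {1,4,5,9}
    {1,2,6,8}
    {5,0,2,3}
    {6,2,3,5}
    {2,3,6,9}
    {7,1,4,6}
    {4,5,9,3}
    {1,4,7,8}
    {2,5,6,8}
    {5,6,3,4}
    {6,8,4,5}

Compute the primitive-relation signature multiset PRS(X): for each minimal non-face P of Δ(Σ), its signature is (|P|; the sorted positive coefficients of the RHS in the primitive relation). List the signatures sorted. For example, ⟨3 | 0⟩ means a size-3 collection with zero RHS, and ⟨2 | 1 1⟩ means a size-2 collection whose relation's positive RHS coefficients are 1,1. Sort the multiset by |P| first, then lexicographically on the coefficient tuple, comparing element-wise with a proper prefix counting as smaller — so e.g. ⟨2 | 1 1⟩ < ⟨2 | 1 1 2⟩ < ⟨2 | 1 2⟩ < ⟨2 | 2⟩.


|primitive collections| = 17. Relations:

  • {2,4}:  v_{2} + v_{4} = 0  ⇒ sig = ⟨2 | 0⟩
  • {3,8}:  v_{3} + v_{8} = 0  ⇒ sig = ⟨2 | 0⟩
  • {0,7}:  v_{0} + v_{7} = v_{1}  ⇒ sig = ⟨2 | 1⟩
  • {1,3}:  v_{1} + v_{3} = v_{9}  ⇒ sig = ⟨2 | 1⟩
  • {8,9}:  v_{8} + v_{9} = v_{1}  ⇒ sig = ⟨2 | 1⟩
  • {0,6}:  v_{0} + v_{6} = v_{2} + v_{3}  ⇒ sig = ⟨2 | 1 1⟩
  • {0,4}:  v_{0} + v_{4} = v_{3} + v_{5} + v_{9}  ⇒ sig = ⟨2 | 1 1 1⟩
  • {0,8}:  v_{0} + v_{8} = v_{2} + v_{5} + v_{9}  ⇒ sig = ⟨2 | 1 1 1⟩
  • {2,7}:  v_{2} + v_{7} = v_{1} + v_{6} + v_{8}  ⇒ sig = ⟨2 | 1 1 1⟩
  • {3,7}:  v_{3} + v_{7} = v_{1} + v_{4} + v_{6}  ⇒ sig = ⟨2 | 1 1 1⟩
  • {0,1}:  v_{0} + v_{1} = v_{2} + v_{5} + 2·v_{9}  ⇒ sig = ⟨2 | 1 1 2⟩
  • {7,9}:  v_{7} + v_{9} = 2·v_{1} + v_{4} + v_{6}  ⇒ sig = ⟨2 | 1 1 2⟩
  • {5,7}:  v_{5} + v_{7} = v_{4} + 2·v_{8}  ⇒ sig = ⟨2 | 1 2⟩
  • {5,6,9}:  v_{5} + v_{6} + v_{9} = 0  ⇒ sig = ⟨3 | 0⟩
  • {1,5,6}:  v_{1} + v_{5} + v_{6} = v_{8}  ⇒ sig = ⟨3 | 1⟩
  • {1,4,6,8}:  v_{1} + v_{4} + v_{6} + v_{8} = v_{7}  ⇒ sig = ⟨4 | 1⟩
  • {2,3,5,9}:  v_{2} + v_{3} + v_{5} + v_{9} = v_{0}  ⇒ sig = ⟨4 | 1⟩

Sorted signature multiset PRS(X):
{ ⟨2 | 0⟩ ×2,  ⟨2 | 1⟩ ×3,  ⟨2 | 1 1⟩,  ⟨2 | 1 1 1⟩ ×4,  ⟨2 | 1 1 2⟩ ×2,  ⟨2 | 1 2⟩,  ⟨3 | 0⟩,  ⟨3 | 1⟩,  ⟨4 | 1⟩ ×2 }


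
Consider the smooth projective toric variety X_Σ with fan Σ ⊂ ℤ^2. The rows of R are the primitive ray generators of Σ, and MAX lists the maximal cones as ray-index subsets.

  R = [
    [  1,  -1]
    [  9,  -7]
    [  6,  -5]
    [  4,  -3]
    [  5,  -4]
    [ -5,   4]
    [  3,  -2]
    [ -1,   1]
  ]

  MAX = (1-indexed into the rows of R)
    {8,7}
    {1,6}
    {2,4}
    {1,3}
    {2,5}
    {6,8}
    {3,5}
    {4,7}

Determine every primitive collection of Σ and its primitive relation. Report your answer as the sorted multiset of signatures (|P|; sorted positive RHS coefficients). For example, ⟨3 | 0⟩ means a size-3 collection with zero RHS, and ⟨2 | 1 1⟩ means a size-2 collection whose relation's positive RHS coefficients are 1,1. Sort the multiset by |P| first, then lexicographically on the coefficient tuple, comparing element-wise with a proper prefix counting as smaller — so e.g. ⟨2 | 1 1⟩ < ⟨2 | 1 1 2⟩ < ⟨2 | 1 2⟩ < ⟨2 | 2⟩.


20 minimal non-faces of Δ(Σ) (on 8 rays):

  P={1,8}:  v_{1} + v_{8} = 0  →  sig = ⟨2 | 0⟩
  P={5,6}:  v_{5} + v_{6} = 0  →  sig = ⟨2 | 0⟩
  P={1,4}:  v_{1} + v_{4} = v_{5}  →  sig = ⟨2 | 1⟩
  P={1,5}:  v_{1} + v_{5} = v_{3}  →  sig = ⟨2 | 1⟩
  P={1,7}:  v_{1} + v_{7} = v_{4}  →  sig = ⟨2 | 1⟩
  P={2,6}:  v_{2} + v_{6} = v_{4}  →  sig = ⟨2 | 1⟩
  P={3,6}:  v_{3} + v_{6} = v_{1}  →  sig = ⟨2 | 1⟩
  P={3,7}:  v_{3} + v_{7} = v_{2}  →  sig = ⟨2 | 1⟩
  P={3,8}:  v_{3} + v_{8} = v_{5}  →  sig = ⟨2 | 1⟩
  P={4,5}:  v_{4} + v_{5} = v_{2}  →  sig = ⟨2 | 1⟩
  P={4,6}:  v_{4} + v_{6} = v_{8}  →  sig = ⟨2 | 1⟩
  P={4,8}:  v_{4} + v_{8} = v_{7}  →  sig = ⟨2 | 1⟩
  P={5,8}:  v_{5} + v_{8} = v_{4}  →  sig = ⟨2 | 1⟩
  P={1,2}:  v_{1} + v_{2} = 2·v_{5}  →  sig = ⟨2 | 2⟩
  P={2,8}:  v_{2} + v_{8} = 2·v_{4}  →  sig = ⟨2 | 2⟩
  P={3,4}:  v_{3} + v_{4} = 2·v_{5}  →  sig = ⟨2 | 2⟩
  P={5,7}:  v_{5} + v_{7} = 2·v_{4}  →  sig = ⟨2 | 2⟩
  P={6,7}:  v_{6} + v_{7} = 2·v_{8}  →  sig = ⟨2 | 2⟩
  P={2,3}:  v_{2} + v_{3} = 3·v_{5}  →  sig = ⟨2 | 3⟩
  P={2,7}:  v_{2} + v_{7} = 3·v_{4}  →  sig = ⟨2 | 3⟩

so the primitive-relation signature multiset is
    |P|=2: 20 collections, coeffs (), (), (1), (1), (1), (1), (1), (1), (1), (1), (1), (1), (1), (2), (2), (2), (2), (2), (3), (3)


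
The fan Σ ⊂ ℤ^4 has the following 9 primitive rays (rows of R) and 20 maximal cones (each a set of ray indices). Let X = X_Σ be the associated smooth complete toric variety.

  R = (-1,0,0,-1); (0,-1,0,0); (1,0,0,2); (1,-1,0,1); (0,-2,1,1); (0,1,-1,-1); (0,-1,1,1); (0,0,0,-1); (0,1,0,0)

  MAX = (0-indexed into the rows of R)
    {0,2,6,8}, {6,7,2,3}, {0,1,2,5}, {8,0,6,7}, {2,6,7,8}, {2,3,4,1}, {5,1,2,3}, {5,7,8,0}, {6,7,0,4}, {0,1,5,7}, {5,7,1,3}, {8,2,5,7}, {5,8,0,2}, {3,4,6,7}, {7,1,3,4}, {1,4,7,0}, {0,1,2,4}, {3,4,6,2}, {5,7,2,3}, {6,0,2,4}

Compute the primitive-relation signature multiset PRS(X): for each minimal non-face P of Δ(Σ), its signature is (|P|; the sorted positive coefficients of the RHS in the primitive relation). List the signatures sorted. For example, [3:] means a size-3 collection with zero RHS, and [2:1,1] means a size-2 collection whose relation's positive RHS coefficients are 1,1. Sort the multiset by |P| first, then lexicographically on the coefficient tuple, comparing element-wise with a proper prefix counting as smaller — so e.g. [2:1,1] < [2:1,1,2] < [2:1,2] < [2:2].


Δ(Σ) — 9 vertices, 10 min non-faces:

  {1,8}:  v_{1} + v_{8} = 0 — sig = [2:]
  {5,6}:  v_{5} + v_{6} = 0 — sig = [2:]
  {0,3}:  v_{0} + v_{3} = v_{1} — sig = [2:1]
  {1,6}:  v_{1} + v_{6} = v_{4} — sig = [2:1]
  {4,5}:  v_{4} + v_{5} = v_{1} — sig = [2:1]
  {4,8}:  v_{4} + v_{8} = v_{6} — sig = [2:1]
  {3,8}:  v_{3} + v_{8} = v_{2} + v_{7} — sig = [2:1,1]
  {0,2,7}:  v_{0} + v_{2} + v_{7} = 0 — sig = [3:]
  {1,2,7}:  v_{1} + v_{2} + v_{7} = v_{3} — sig = [3:1]
  {2,4,7}:  v_{2} + v_{4} + v_{7} = v_{3} + v_{6} — sig = [3:1,1]

Signatures (|P|; sorted positive RHS coefficients), sorted:
[[2:], [2:], [2:1], [2:1], [2:1], [2:1], [2:1,1], [3:], [3:1], [3:1,1]]


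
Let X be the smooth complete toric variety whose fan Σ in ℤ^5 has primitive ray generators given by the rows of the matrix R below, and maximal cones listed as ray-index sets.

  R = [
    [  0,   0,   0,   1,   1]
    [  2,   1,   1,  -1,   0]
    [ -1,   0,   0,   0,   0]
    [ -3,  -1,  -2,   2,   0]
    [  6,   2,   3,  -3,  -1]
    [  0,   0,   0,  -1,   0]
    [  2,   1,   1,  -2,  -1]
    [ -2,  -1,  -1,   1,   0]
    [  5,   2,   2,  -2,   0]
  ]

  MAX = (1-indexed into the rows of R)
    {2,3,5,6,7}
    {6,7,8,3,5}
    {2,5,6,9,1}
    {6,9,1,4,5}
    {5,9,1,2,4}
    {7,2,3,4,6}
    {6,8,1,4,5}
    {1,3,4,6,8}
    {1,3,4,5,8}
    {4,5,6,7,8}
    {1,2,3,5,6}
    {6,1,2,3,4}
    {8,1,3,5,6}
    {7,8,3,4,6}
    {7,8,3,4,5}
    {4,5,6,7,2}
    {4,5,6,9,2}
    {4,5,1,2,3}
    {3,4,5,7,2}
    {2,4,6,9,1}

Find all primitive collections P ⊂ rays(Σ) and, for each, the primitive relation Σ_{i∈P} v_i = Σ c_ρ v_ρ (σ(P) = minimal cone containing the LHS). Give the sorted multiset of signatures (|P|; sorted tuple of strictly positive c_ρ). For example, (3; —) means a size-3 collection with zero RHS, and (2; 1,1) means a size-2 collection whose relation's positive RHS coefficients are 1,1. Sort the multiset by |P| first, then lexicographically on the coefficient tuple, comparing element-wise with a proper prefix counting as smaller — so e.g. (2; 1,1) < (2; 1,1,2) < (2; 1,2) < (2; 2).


The 7 primitive collections of Σ (r=9, n=5):

  {2,8}:  v_{2} + v_{8} = 0  so sig = (2; —)
  {1,7}:  v_{1} + v_{7} = v_{2}  so sig = (2; 1)
  {8,9}:  v_{8} + v_{9} = v_{1} + v_{4} + v_{5} + v_{6}  so sig = (2; 1,1,1,1)
  {7,9}:  v_{7} + v_{9} = 2·v_{2} + v_{4} + v_{5} + v_{6}  so sig = (2; 1,1,1,2)
  {3,9}:  v_{3} + v_{9} = 2·v_{2}  so sig = (2; 2)
  {3,4,5,6}:  v_{3} + v_{4} + v_{5} + v_{6} = v_{7}  so sig = (4; 1)
  {1,2,4,5,6}:  v_{1} + v_{2} + v_{4} + v_{5} + v_{6} = v_{9}  so sig = (5; 1)

Signatures (|P|; sorted positive RHS coefficients), sorted:
    (2; —)
    (2; 1)
    (2; 1,1,1,1)
    (2; 1,1,1,2)
    (2; 2)
    (4; 1)
    (5; 1)


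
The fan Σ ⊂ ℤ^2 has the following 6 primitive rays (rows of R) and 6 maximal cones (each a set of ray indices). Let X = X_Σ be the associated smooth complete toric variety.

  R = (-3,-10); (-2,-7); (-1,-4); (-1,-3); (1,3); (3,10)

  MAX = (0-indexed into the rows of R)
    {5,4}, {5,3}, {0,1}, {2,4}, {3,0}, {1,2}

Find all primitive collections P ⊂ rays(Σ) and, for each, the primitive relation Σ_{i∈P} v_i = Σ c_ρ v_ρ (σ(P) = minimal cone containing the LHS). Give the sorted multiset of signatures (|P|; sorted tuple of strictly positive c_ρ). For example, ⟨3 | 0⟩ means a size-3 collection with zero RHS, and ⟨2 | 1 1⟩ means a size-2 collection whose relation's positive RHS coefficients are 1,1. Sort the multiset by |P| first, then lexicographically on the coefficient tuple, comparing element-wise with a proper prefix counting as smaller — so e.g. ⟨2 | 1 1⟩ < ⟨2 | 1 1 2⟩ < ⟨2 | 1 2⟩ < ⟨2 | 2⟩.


The 9 primitive collections of Σ (r=6, n=2):

  • {0,5}:  v_{0} + v_{5} = 0 ; sig = ⟨2 | 0⟩
  • {3,4}:  v_{3} + v_{4} = 0 ; sig = ⟨2 | 0⟩
  • {0,4}:  v_{0} + v_{4} = v_{1} ; sig = ⟨2 | 1⟩
  • {1,3}:  v_{1} + v_{3} = v_{0} ; sig = ⟨2 | 1⟩
  • {1,4}:  v_{1} + v_{4} = v_{2} ; sig = ⟨2 | 1⟩
  • {1,5}:  v_{1} + v_{5} = v_{4} ; sig = ⟨2 | 1⟩
  • {2,3}:  v_{2} + v_{3} = v_{1} ; sig = ⟨2 | 1⟩
  • {0,2}:  v_{0} + v_{2} = 2·v_{1} ; sig = ⟨2 | 2⟩
  • {2,5}:  v_{2} + v_{5} = 2·v_{4} ; sig = ⟨2 | 2⟩

so the primitive-relation signature multiset is
[⟨2 | 0⟩, ⟨2 | 0⟩, ⟨2 | 1⟩, ⟨2 | 1⟩, ⟨2 | 1⟩, ⟨2 | 1⟩, ⟨2 | 1⟩, ⟨2 | 2⟩, ⟨2 | 2⟩]


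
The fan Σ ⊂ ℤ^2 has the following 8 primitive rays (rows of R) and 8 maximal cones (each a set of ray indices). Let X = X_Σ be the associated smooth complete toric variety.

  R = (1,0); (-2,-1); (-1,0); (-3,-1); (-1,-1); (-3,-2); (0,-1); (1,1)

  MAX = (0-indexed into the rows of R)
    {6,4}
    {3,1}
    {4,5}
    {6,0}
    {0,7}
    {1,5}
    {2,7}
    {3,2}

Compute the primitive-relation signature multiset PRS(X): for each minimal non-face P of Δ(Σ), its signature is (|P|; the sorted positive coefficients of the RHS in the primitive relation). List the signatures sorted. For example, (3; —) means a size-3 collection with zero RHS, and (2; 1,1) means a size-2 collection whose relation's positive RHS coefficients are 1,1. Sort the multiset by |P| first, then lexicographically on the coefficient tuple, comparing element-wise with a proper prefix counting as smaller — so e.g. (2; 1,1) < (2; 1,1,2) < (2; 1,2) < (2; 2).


|primitive collections| = 20. Relations:

  • {0,2}:  v_{0} + v_{2} = 0  so sig = (2; —)
  • {4,7}:  v_{4} + v_{7} = 0  so sig = (2; —)
  • {0,1}:  v_{0} + v_{1} = v_{4}  so sig = (2; 1)
  • {0,3}:  v_{0} + v_{3} = v_{1}  so sig = (2; 1)
  • {0,4}:  v_{0} + v_{4} = v_{6}  so sig = (2; 1)
  • {1,2}:  v_{1} + v_{2} = v_{3}  so sig = (2; 1)
  • {1,4}:  v_{1} + v_{4} = v_{5}  so sig = (2; 1)
  • {1,7}:  v_{1} + v_{7} = v_{2}  so sig = (2; 1)
  • {2,4}:  v_{2} + v_{4} = v_{1}  so sig = (2; 1)
  • {2,6}:  v_{2} + v_{6} = v_{4}  so sig = (2; 1)
  • {3,6}:  v_{3} + v_{6} = v_{5}  so sig = (2; 1)
  • {5,7}:  v_{5} + v_{7} = v_{1}  so sig = (2; 1)
  • {6,7}:  v_{6} + v_{7} = v_{0}  so sig = (2; 1)
  • {0,5}:  v_{0} + v_{5} = 2·v_{4}  so sig = (2; 2)
  • {1,6}:  v_{1} + v_{6} = 2·v_{4}  so sig = (2; 2)
  • {2,5}:  v_{2} + v_{5} = 2·v_{1}  so sig = (2; 2)
  • {3,4}:  v_{3} + v_{4} = 2·v_{1}  so sig = (2; 2)
  • {3,7}:  v_{3} + v_{7} = 2·v_{2}  so sig = (2; 2)
  • {3,5}:  v_{3} + v_{5} = 3·v_{1}  so sig = (2; 3)
  • {5,6}:  v_{5} + v_{6} = 3·v_{4}  so sig = (2; 3)

Sorted signature multiset PRS(X):
    (2; —)
    (2; —)
    (2; 1)
    (2; 1)
    (2; 1)
    (2; 1)
    (2; 1)
    (2; 1)
    (2; 1)
    (2; 1)
    (2; 1)
    (2; 1)
    (2; 1)
    (2; 2)
    (2; 2)
    (2; 2)
    (2; 2)
    (2; 2)
    (2; 3)
    (2; 3)


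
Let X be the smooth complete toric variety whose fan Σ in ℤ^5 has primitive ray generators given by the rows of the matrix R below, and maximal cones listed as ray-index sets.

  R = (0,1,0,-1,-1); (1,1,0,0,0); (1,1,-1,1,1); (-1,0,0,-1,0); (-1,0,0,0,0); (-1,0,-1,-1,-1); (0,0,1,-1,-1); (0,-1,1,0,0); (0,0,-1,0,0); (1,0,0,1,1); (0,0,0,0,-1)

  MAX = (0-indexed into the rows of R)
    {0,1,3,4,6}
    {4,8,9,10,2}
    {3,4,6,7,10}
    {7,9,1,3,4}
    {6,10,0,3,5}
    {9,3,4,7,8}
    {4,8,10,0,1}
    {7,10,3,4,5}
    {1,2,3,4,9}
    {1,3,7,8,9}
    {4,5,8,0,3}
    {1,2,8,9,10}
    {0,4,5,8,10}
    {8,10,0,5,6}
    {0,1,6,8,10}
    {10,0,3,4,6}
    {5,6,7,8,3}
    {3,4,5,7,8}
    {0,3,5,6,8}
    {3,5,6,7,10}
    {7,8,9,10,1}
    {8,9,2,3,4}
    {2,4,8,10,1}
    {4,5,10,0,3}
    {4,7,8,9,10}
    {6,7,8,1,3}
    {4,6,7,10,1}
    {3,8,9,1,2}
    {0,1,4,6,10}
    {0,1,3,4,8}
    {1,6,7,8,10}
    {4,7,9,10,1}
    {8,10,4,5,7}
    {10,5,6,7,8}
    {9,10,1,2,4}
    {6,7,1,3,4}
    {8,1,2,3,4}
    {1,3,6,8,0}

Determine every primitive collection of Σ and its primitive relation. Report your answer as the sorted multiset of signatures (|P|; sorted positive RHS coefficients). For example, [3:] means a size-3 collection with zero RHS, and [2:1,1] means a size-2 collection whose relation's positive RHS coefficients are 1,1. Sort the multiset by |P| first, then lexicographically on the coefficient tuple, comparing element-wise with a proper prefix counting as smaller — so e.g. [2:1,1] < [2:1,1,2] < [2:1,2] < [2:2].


Δ(Σ) — 11 vertices, 17 min non-faces:

  P={0,7}:  v_{0} + v_{7} = v_{6}  so sig = [2:1]
  P={0,9}:  v_{0} + v_{9} = v_{1}  so sig = [2:1]
  P={2,6}:  v_{2} + v_{6} = v_{1}  so sig = [2:1]
  P={2,7}:  v_{2} + v_{7} = v_{9}  so sig = [2:1]
  P={5,9}:  v_{5} + v_{9} = v_{8}  so sig = [2:1]
  P={1,5}:  v_{1} + v_{5} = v_{0} + v_{8}  so sig = [2:1,1]
  P={6,9}:  v_{6} + v_{9} = v_{1} + v_{7}  so sig = [2:1,1]
  P={0,2}:  v_{0} + v_{2} = 2·v_{1} + v_{4} + v_{8}  so sig = [2:1,1,2]
  P={2,5}:  v_{2} + v_{5} = v_{1} + v_{4} + 2·v_{8}  so sig = [2:1,1,2]
  P={3,9,10}:  v_{3} + v_{9} + v_{10} = 0  so sig = [3:]
  P={1,3,10}:  v_{1} + v_{3} + v_{10} = v_{0}  so sig = [3:1]
  P={3,8,10}:  v_{3} + v_{8} + v_{10} = v_{5}  so sig = [3:1]
  P={4,6,8}:  v_{4} + v_{6} + v_{8} = v_{3} + v_{10}  so sig = [3:1,1]
  P={2,3,10}:  v_{2} + v_{3} + v_{10} = v_{1} + v_{4} + v_{8}  so sig = [3:1,1,1]
  P={4,5,6}:  v_{4} + v_{5} + v_{6} = 2·v_{3} + 2·v_{10}  so sig = [3:2,2]
  P={1,4,7,8}:  v_{1} + v_{4} + v_{7} + v_{8} = 0  so sig = [4:]
  P={1,4,8,9}:  v_{1} + v_{4} + v_{8} + v_{9} = v_{2}  so sig = [4:1]

so the primitive-relation signature multiset is
{ [2:1] ×5,  [2:1,1] ×2,  [2:1,1,2] ×2,  [3:],  [3:1] ×2,  [3:1,1],  [3:1,1,1],  [3:2,2],  [4:],  [4:1] }


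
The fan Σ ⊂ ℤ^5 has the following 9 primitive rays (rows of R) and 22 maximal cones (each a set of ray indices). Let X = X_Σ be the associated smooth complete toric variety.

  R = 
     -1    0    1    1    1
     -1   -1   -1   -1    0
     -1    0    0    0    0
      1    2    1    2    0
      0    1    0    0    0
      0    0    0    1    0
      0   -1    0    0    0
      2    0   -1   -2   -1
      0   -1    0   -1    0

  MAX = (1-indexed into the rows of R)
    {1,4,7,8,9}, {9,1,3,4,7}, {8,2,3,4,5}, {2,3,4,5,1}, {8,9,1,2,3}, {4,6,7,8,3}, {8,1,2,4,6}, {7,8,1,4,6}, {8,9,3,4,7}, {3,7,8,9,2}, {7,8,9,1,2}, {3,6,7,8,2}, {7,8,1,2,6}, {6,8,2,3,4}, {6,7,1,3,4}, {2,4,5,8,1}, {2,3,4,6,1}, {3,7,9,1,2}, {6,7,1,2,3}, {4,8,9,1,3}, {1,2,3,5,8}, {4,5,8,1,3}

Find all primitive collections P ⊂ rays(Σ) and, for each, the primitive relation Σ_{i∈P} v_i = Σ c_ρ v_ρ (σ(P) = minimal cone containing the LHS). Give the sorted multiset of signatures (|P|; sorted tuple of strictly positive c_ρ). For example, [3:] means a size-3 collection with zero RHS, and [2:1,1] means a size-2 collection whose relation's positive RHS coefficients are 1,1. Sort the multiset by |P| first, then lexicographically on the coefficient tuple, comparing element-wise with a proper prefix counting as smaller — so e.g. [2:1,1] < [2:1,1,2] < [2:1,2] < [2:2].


Σ has 9 primitive collections:

  P={5,7}:  v_{5} + v_{7} = 0  so sig = [2:]
  P={6,9}:  v_{6} + v_{9} = v_{7}  so sig = [2:1]
  P={5,6}:  v_{5} + v_{6} = v_{2} + v_{4}  so sig = [2:1,1]
  P={5,9}:  v_{5} + v_{9} = v_{1} + v_{3} + v_{8}  so sig = [2:1,1,1]
  P={2,4,9}:  v_{2} + v_{4} + v_{9} = 0  so sig = [3:]
  P={2,4,7}:  v_{2} + v_{4} + v_{7} = v_{6}  so sig = [3:1]
  P={1,3,6,8}:  v_{1} + v_{3} + v_{6} + v_{8} = 0  so sig = [4:]
  P={1,3,7,8}:  v_{1} + v_{3} + v_{7} + v_{8} = v_{9}  so sig = [4:1]
  P={1,2,3,4,8}:  v_{1} + v_{2} + v_{3} + v_{4} + v_{8} = v_{5}  so sig = [5:1]

Signatures (|P|; sorted positive RHS coefficients), sorted:
    |P|=2: 4 collections, coeffs (), (1), (1,1), (1,1,1)
    |P|=3: 2 collections, coeffs (), (1)
    |P|=4: 2 collections, coeffs (), (1)
    |P|=5: 1 collection, coeffs (1)


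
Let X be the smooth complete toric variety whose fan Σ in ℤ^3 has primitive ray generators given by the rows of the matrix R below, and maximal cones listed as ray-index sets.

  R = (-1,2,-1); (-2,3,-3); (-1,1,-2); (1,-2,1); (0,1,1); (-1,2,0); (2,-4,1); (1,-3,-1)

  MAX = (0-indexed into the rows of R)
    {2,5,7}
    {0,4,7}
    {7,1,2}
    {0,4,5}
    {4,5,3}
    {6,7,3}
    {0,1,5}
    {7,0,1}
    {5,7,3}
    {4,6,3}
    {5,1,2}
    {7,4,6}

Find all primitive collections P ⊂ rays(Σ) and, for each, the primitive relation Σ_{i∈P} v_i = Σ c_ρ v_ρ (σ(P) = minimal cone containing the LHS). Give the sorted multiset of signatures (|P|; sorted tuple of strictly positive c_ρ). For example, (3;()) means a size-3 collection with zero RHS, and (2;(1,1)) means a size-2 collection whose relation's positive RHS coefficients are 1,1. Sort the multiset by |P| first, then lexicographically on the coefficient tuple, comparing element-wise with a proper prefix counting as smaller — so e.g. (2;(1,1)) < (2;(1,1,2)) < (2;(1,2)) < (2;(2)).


Σ has 14 primitive collections:

  • {0,3}:  v_{0} + v_{3} = 0  ⇒ sig = (2;())
  • {0,2}:  v_{0} + v_{2} = v_{1}  ⇒ sig = (2;(1))
  • {1,3}:  v_{1} + v_{3} = v_{2}  ⇒ sig = (2;(1))
  • {2,4}:  v_{2} + v_{4} = v_{0}  ⇒ sig = (2;(1))
  • {2,6}:  v_{2} + v_{6} = v_{7}  ⇒ sig = (2;(1))
  • {5,6}:  v_{5} + v_{6} = v_{3}  ⇒ sig = (2;(1))
  • {0,6}:  v_{0} + v_{6} = v_{4} + v_{7}  ⇒ sig = (2;(1,1))
  • {1,6}:  v_{1} + v_{6} = v_{0} + v_{7}  ⇒ sig = (2;(1,1))
  • {2,3}:  v_{2} + v_{3} = v_{5} + v_{7}  ⇒ sig = (2;(1,1))
  • {1,4}:  v_{1} + v_{4} = 2·v_{0}  ⇒ sig = (2;(2))
  • {4,5,7}:  v_{4} + v_{5} + v_{7} = 0  ⇒ sig = (3;())
  • {0,5,7}:  v_{0} + v_{5} + v_{7} = v_{2}  ⇒ sig = (3;(1))
  • {3,4,7}:  v_{3} + v_{4} + v_{7} = v_{6}  ⇒ sig = (3;(1))
  • {1,5,7}:  v_{1} + v_{5} + v_{7} = 2·v_{2}  ⇒ sig = (3;(2))

Hence PRS(X_Σ) =
[(2;()), (2;(1)), (2;(1)), (2;(1)), (2;(1)), (2;(1)), (2;(1,1)), (2;(1,1)), (2;(1,1)), (2;(2)), (3;()), (3;(1)), (3;(1)), (3;(2))]
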